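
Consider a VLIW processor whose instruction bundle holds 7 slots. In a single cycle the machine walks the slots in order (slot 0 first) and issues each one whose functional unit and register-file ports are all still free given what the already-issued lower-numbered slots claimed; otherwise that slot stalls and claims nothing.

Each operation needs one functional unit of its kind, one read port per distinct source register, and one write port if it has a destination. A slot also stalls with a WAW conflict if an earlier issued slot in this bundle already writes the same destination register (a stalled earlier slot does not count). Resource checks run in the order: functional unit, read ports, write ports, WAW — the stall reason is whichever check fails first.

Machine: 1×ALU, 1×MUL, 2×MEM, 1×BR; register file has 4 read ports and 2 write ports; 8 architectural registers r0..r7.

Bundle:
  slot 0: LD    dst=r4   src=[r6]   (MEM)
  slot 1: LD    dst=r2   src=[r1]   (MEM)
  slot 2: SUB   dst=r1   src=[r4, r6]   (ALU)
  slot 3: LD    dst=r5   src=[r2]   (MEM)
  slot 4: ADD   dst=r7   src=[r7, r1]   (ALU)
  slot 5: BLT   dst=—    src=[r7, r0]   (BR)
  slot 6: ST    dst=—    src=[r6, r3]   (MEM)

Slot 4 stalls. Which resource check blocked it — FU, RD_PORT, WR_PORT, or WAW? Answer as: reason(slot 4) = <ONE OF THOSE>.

slot 0 (MEM): ISSUE — free A1,Mu1,Ld1,B1 rp3 wp1
slot 1 (MEM): ISSUE — free A1,Mu1,Ld0,B1 rp2 wp0
slot 2 (ALU): stall WR_PORT — free A1,Mu1,Ld0,B1 rp2 wp0
slot 3 (MEM): stall FU — free A1,Mu1,Ld0,B1 rp2 wp0
slot 4 (ALU): stall WR_PORT — free A1,Mu1,Ld0,B1 rp2 wp0
slot 5 (BR): ISSUE — free A1,Mu1,Ld0,B0 rp0 wp0
slot 6 (MEM): stall FU — free A1,Mu1,Ld0,B0 rp0 wp0

reason(slot 4) = WR_PORT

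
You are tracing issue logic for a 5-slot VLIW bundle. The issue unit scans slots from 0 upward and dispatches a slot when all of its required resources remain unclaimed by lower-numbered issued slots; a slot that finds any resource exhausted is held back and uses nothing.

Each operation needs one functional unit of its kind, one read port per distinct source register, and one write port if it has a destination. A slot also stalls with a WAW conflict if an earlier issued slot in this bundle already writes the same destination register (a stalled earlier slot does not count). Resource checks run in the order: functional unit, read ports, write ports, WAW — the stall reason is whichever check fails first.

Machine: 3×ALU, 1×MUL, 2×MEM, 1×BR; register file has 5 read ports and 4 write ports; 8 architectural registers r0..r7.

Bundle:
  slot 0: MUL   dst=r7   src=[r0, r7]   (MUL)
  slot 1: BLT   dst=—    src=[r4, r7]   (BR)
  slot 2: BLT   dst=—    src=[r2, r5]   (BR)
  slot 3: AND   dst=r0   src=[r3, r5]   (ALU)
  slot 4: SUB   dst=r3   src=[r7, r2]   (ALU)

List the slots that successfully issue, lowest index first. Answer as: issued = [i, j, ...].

(0) want 1×MUL +2rd +1wr — yes → AL3|MU0|ME2|BR1|rd3|wr3
(1) want 1×BR +2rd +0wr — yes → AL3|MU0|ME2|BR0|rd1|wr3
(2) want 1×BR +2rd +0wr — FU → AL3|MU0|ME2|BR0|rd1|wr3
(3) want 1×ALU +2rd +1wr — RD_PORT → AL3|MU0|ME2|BR0|rd1|wr3
(4) want 1×ALU +2rd +1wr — RD_PORT → AL3|MU0|ME2|BR0|rd1|wr3

issued = [0, 1]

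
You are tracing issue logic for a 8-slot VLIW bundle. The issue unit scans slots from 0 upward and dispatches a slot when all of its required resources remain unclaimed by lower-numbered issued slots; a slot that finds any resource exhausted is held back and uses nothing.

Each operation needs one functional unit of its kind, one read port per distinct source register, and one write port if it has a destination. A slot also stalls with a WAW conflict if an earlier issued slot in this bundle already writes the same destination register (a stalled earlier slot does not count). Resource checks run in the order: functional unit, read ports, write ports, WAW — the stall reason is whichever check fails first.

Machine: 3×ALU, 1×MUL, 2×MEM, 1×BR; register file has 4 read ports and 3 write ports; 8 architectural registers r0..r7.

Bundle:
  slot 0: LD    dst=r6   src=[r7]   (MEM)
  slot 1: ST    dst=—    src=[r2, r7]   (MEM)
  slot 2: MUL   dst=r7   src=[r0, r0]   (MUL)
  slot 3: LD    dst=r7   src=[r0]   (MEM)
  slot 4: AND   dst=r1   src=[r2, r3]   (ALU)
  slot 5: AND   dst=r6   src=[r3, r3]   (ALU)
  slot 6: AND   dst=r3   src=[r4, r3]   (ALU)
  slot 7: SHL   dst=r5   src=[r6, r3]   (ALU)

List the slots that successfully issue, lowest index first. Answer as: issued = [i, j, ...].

(0) want 1×MEM +1rd +1wr — yes → AL3|MU1|ME1|BR1|rd3|wr2
(1) want 1×MEM +2rd +0wr — yes → AL3|MU1|ME0|BR1|rd1|wr2
(2) want 1×MUL +1rd +1wr — yes → AL3|MU0|ME0|BR1|rd0|wr1
(3) want 1×MEM +1rd +1wr — FU → AL3|MU0|ME0|BR1|rd0|wr1
(4) want 1×ALU +2rd +1wr — RD_PORT → AL3|MU0|ME0|BR1|rd0|wr1
(5) want 1×ALU +1rd +1wr — RD_PORT → AL3|MU0|ME0|BR1|rd0|wr1
(6) want 1×ALU +2rd +1wr — RD_PORT → AL3|MU0|ME0|BR1|rd0|wr1
(7) want 1×ALU +2rd +1wr — RD_PORT → AL3|MU0|ME0|BR1|rd0|wr1

issued = [0, 1, 2]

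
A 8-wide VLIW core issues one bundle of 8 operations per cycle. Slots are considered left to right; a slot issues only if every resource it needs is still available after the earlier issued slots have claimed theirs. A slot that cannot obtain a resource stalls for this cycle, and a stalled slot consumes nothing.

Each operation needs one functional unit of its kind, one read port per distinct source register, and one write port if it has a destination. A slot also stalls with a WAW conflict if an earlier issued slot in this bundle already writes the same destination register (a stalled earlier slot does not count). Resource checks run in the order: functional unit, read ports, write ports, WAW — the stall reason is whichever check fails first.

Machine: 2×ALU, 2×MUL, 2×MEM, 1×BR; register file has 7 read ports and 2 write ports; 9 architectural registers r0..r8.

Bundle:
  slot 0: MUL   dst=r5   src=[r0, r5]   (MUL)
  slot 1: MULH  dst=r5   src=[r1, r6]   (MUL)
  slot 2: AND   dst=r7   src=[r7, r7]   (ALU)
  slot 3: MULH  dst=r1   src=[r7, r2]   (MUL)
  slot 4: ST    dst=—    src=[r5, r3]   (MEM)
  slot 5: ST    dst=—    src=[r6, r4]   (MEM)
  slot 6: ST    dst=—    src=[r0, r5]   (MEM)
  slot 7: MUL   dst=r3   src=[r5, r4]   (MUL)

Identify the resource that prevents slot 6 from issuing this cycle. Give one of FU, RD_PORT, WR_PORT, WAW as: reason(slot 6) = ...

reason(slot 6) = FU

  0. MUL→r5 ⇒ go  {2A/1Mu/2Ld/1B | 5r 1w}
  1. MUL→r5 ⇒ no(WAW)  {2A/1Mu/2Ld/1B | 5r 1w}
  2. ALU→r7 ⇒ go  {1A/1Mu/2Ld/1B | 4r 0w}
  3. MUL→r1 ⇒ no(WR_PORT)  {1A/1Mu/2Ld/1B | 4r 0w}
  4. MEM ⇒ go  {1A/1Mu/1Ld/1B | 2r 0w}
  5. MEM ⇒ go  {1A/1Mu/0Ld/1B | 0r 0w}
  6. MEM ⇒ no(FU)  {1A/1Mu/0Ld/1B | 0r 0w}
  7. MUL→r3 ⇒ no(RD_PORT)  {1A/1Mu/0Ld/1B | 0r 0w}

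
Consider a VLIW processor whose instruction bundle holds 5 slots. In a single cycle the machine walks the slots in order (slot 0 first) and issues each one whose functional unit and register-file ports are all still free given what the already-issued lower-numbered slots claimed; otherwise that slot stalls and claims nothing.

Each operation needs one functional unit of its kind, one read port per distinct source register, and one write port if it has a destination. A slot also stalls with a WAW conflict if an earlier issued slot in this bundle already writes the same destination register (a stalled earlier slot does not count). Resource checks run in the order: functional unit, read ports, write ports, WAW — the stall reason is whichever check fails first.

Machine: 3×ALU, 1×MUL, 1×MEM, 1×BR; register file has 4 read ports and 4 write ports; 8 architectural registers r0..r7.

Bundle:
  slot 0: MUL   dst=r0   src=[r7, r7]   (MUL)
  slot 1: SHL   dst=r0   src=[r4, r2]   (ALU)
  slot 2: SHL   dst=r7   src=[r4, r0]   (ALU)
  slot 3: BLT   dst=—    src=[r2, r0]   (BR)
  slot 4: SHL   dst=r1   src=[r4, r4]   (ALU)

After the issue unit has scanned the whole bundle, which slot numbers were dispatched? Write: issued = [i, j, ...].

#0 MUL src=r7,r7 dispatched  <A:3 Mu:0 Ld:1 B:1 rd:3 wr:3>
#1 ALU src=r4,r2 held:WAW  <A:3 Mu:0 Ld:1 B:1 rd:3 wr:3>
#2 ALU src=r4,r0 dispatched  <A:2 Mu:0 Ld:1 B:1 rd:1 wr:2>
#3 BR src=r2,r0 held:RD_PORT  <A:2 Mu:0 Ld:1 B:1 rd:1 wr:2>
#4 ALU src=r4,r4 dispatched  <A:1 Mu:0 Ld:1 B:1 rd:0 wr:1>

issued = [0, 2, 4]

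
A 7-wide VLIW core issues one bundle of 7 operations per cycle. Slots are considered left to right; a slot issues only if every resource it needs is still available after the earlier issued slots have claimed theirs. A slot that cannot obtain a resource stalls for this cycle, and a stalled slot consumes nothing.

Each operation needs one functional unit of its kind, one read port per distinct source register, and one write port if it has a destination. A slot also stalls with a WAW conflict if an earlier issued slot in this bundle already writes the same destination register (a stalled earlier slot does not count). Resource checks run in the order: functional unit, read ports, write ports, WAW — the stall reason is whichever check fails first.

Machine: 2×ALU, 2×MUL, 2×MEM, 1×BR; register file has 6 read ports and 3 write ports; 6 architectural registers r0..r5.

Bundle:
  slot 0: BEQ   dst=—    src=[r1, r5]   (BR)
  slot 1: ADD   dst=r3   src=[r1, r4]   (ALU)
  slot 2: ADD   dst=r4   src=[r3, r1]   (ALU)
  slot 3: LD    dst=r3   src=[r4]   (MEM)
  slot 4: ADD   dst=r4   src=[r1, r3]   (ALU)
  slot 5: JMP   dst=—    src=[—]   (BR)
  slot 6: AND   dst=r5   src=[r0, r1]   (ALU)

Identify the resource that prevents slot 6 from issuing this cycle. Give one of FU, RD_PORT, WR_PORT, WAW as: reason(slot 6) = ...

slot 0 (BR): ISSUE — free A2,Mu2,Ld2,B0 rp4 wp3
slot 1 (ALU): ISSUE — free A1,Mu2,Ld2,B0 rp2 wp2
slot 2 (ALU): ISSUE — free A0,Mu2,Ld2,B0 rp0 wp1
slot 3 (MEM): stall RD_PORT — free A0,Mu2,Ld2,B0 rp0 wp1
slot 4 (ALU): stall FU — free A0,Mu2,Ld2,B0 rp0 wp1
slot 5 (BR): stall FU — free A0,Mu2,Ld2,B0 rp0 wp1
slot 6 (ALU): stall FU — free A0,Mu2,Ld2,B0 rp0 wp1

reason(slot 6) = FU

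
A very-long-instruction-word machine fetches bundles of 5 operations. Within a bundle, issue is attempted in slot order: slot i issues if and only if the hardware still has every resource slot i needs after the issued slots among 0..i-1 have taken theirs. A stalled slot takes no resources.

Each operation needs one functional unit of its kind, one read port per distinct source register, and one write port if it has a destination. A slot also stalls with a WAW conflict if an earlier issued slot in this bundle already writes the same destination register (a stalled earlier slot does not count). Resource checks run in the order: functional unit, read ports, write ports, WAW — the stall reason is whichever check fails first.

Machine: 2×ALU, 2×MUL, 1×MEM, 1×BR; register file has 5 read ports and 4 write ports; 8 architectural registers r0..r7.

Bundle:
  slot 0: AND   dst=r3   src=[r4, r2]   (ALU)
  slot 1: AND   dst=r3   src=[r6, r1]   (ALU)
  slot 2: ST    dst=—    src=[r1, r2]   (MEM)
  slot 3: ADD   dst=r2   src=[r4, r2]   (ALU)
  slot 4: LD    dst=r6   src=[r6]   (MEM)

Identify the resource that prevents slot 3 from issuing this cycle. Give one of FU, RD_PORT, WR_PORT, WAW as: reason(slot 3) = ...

[0] ALU needs rd=2 wr=1: ok; after: ALU=1 MUL=2 MEM=1 BR=1, R=3, W=3
[1] ALU needs rd=2 wr=1: WAW; after: ALU=1 MUL=2 MEM=1 BR=1, R=3, W=3
[2] MEM needs rd=2 wr=0: ok; after: ALU=1 MUL=2 MEM=0 BR=1, R=1, W=3
[3] ALU needs rd=2 wr=1: RD_PORT; after: ALU=1 MUL=2 MEM=0 BR=1, R=1, W=3
[4] MEM needs rd=1 wr=1: FU; after: ALU=1 MUL=2 MEM=0 BR=1, R=1, W=3

reason(slot 3) = RD_PORT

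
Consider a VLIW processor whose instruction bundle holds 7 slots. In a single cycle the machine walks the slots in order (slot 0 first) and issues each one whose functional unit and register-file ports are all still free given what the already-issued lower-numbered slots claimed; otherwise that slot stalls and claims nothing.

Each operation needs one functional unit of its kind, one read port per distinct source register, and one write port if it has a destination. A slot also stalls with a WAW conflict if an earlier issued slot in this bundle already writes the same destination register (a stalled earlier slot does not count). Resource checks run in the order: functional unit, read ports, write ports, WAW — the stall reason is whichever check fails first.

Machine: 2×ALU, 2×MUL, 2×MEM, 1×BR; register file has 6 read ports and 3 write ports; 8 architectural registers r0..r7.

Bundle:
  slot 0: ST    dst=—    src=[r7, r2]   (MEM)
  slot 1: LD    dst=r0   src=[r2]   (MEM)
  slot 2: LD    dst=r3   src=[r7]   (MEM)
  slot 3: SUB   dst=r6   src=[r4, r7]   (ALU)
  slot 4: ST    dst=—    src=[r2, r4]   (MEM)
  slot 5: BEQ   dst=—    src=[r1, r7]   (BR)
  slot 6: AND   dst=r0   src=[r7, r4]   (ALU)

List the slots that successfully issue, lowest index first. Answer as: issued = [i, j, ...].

#0 MEM src=r7,r2 dispatched  <A:2 Mu:2 Ld:1 B:1 rd:4 wr:3>
#1 MEM src=r2 dispatched  <A:2 Mu:2 Ld:0 B:1 rd:3 wr:2>
#2 MEM src=r7 held:FU  <A:2 Mu:2 Ld:0 B:1 rd:3 wr:2>
#3 ALU src=r4,r7 dispatched  <A:1 Mu:2 Ld:0 B:1 rd:1 wr:1>
#4 MEM src=r2,r4 held:FU  <A:1 Mu:2 Ld:0 B:1 rd:1 wr:1>
#5 BR src=r1,r7 held:RD_PORT  <A:1 Mu:2 Ld:0 B:1 rd:1 wr:1>
#6 ALU src=r7,r4 held:RD_PORT  <A:1 Mu:2 Ld:0 B:1 rd:1 wr:1>

issued = [0, 1, 3]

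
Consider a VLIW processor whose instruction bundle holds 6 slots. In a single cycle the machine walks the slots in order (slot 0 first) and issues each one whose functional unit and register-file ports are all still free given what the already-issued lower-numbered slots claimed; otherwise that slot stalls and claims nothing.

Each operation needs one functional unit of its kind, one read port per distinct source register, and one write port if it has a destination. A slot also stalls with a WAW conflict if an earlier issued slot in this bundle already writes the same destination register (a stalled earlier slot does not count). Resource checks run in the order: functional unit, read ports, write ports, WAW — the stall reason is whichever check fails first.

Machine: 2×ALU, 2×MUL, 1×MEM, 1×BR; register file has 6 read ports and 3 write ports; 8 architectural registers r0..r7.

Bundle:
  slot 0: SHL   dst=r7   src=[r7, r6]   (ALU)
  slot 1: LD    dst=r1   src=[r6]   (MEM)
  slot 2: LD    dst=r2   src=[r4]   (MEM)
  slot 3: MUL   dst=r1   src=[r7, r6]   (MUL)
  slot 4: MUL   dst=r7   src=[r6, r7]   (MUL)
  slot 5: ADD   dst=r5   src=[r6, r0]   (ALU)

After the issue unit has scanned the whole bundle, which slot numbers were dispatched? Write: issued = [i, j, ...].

issued = [0, 1, 5]

slot 0 (ALU): ISSUE — free A1,Mu2,Ld1,B1 rp4 wp2
slot 1 (MEM): ISSUE — free A1,Mu2,Ld0,B1 rp3 wp1
slot 2 (MEM): stall FU — free A1,Mu2,Ld0,B1 rp3 wp1
slot 3 (MUL): stall WAW — free A1,Mu2,Ld0,B1 rp3 wp1
slot 4 (MUL): stall WAW — free A1,Mu2,Ld0,B1 rp3 wp1
slot 5 (ALU): ISSUE — free A0,Mu2,Ld0,B1 rp1 wp0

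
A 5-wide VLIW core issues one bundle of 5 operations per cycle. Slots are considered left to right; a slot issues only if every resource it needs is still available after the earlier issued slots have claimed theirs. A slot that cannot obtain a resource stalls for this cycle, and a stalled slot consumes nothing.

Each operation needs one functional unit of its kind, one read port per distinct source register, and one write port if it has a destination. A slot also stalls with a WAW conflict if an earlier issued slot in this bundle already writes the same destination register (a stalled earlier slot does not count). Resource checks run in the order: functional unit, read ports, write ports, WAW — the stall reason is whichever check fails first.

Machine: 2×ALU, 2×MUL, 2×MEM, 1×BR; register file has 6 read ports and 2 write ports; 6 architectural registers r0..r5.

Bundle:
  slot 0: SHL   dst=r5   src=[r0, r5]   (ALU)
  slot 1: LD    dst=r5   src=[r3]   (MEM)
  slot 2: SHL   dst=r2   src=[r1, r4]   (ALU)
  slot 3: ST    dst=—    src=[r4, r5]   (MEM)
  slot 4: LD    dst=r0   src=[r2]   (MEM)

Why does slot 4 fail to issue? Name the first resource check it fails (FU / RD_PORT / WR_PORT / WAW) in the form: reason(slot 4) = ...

reason(slot 4) = RD_PORT

#0 ALU src=r0,r5 dispatched  <A:1 Mu:2 Ld:2 B:1 rd:4 wr:1>
#1 MEM src=r3 held:WAW  <A:1 Mu:2 Ld:2 B:1 rd:4 wr:1>
#2 ALU src=r1,r4 dispatched  <A:0 Mu:2 Ld:2 B:1 rd:2 wr:0>
#3 MEM src=r4,r5 dispatched  <A:0 Mu:2 Ld:1 B:1 rd:0 wr:0>
#4 MEM src=r2 held:RD_PORT  <A:0 Mu:2 Ld:1 B:1 rd:0 wr:0>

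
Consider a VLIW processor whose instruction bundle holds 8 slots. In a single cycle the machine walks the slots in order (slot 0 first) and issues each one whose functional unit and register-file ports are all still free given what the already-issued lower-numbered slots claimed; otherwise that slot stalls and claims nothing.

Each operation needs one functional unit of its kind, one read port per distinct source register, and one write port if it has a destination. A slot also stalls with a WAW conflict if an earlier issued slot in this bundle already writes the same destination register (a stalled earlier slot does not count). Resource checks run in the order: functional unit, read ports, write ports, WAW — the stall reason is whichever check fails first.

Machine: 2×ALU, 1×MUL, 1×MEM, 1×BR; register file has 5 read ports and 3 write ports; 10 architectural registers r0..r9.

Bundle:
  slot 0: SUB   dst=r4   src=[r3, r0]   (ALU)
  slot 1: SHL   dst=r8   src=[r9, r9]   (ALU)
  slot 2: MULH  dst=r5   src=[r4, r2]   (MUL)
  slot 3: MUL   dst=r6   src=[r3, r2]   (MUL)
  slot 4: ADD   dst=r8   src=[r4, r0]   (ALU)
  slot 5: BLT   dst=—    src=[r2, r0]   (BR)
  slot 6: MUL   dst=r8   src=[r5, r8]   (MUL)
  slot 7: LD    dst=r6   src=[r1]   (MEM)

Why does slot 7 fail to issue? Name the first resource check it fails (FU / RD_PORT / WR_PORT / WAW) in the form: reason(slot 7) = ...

reason(slot 7) = RD_PORT

[0] ALU needs rd=2 wr=1: ok; after: ALU=1 MUL=1 MEM=1 BR=1, R=3, W=2
[1] ALU needs rd=1 wr=1: ok; after: ALU=0 MUL=1 MEM=1 BR=1, R=2, W=1
[2] MUL needs rd=2 wr=1: ok; after: ALU=0 MUL=0 MEM=1 BR=1, R=0, W=0
[3] MUL needs rd=2 wr=1: FU; after: ALU=0 MUL=0 MEM=1 BR=1, R=0, W=0
[4] ALU needs rd=2 wr=1: FU; after: ALU=0 MUL=0 MEM=1 BR=1, R=0, W=0
[5] BR needs rd=2 wr=0: RD_PORT; after: ALU=0 MUL=0 MEM=1 BR=1, R=0, W=0
[6] MUL needs rd=2 wr=1: FU; after: ALU=0 MUL=0 MEM=1 BR=1, R=0, W=0
[7] MEM needs rd=1 wr=1: RD_PORT; after: ALU=0 MUL=0 MEM=1 BR=1, R=0, W=0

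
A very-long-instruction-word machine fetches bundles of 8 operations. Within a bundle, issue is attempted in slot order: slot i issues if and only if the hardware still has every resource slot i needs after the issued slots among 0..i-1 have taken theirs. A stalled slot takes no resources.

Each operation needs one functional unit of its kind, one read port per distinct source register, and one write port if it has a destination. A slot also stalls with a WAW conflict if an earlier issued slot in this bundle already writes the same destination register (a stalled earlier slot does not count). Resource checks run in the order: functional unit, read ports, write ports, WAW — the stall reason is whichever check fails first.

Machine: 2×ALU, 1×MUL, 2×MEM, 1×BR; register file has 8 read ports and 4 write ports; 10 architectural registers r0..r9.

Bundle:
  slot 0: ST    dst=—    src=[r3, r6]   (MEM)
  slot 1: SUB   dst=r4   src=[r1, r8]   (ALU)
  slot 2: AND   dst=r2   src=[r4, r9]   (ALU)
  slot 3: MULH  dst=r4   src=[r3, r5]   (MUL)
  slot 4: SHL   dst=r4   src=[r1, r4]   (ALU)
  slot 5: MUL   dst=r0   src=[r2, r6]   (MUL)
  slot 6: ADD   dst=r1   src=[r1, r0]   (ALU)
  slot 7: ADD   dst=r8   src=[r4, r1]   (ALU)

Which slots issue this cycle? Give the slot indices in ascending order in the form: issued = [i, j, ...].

issued = [0, 1, 2, 5]

  0. MEM ⇒ go  {2A/1Mu/1Ld/1B | 6r 4w}
  1. ALU→r4 ⇒ go  {1A/1Mu/1Ld/1B | 4r 3w}
  2. ALU→r2 ⇒ go  {0A/1Mu/1Ld/1B | 2r 2w}
  3. MUL→r4 ⇒ no(WAW)  {0A/1Mu/1Ld/1B | 2r 2w}
  4. ALU→r4 ⇒ no(FU)  {0A/1Mu/1Ld/1B | 2r 2w}
  5. MUL→r0 ⇒ go  {0A/0Mu/1Ld/1B | 0r 1w}
  6. ALU→r1 ⇒ no(FU)  {0A/0Mu/1Ld/1B | 0r 1w}
  7. ALU→r8 ⇒ no(FU)  {0A/0Mu/1Ld/1B | 0r 1w}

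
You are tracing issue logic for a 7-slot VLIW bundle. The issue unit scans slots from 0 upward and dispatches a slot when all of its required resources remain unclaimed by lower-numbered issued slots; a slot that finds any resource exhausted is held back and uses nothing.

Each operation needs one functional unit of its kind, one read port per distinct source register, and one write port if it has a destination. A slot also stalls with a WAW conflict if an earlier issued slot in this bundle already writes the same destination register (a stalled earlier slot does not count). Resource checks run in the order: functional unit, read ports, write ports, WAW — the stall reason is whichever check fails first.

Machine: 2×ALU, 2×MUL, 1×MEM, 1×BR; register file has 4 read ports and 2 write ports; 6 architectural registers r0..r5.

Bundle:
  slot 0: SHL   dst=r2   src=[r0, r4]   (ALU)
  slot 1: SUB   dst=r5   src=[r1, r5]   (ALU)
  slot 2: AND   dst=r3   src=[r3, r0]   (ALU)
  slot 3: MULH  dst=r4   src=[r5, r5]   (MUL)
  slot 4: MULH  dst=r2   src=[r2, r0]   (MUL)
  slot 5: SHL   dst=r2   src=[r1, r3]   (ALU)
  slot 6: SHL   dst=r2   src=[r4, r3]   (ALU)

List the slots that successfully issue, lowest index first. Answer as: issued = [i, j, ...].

issued = [0, 1]

#0 ALU src=r0,r4 dispatched  <A:1 Mu:2 Ld:1 B:1 rd:2 wr:1>
#1 ALU src=r1,r5 dispatched  <A:0 Mu:2 Ld:1 B:1 rd:0 wr:0>
#2 ALU src=r3,r0 held:FU  <A:0 Mu:2 Ld:1 B:1 rd:0 wr:0>
#3 MUL src=r5,r5 held:RD_PORT  <A:0 Mu:2 Ld:1 B:1 rd:0 wr:0>
#4 MUL src=r2,r0 held:RD_PORT  <A:0 Mu:2 Ld:1 B:1 rd:0 wr:0>
#5 ALU src=r1,r3 held:FU  <A:0 Mu:2 Ld:1 B:1 rd:0 wr:0>
#6 ALU src=r4,r3 held:FU  <A:0 Mu:2 Ld:1 B:1 rd:0 wr:0>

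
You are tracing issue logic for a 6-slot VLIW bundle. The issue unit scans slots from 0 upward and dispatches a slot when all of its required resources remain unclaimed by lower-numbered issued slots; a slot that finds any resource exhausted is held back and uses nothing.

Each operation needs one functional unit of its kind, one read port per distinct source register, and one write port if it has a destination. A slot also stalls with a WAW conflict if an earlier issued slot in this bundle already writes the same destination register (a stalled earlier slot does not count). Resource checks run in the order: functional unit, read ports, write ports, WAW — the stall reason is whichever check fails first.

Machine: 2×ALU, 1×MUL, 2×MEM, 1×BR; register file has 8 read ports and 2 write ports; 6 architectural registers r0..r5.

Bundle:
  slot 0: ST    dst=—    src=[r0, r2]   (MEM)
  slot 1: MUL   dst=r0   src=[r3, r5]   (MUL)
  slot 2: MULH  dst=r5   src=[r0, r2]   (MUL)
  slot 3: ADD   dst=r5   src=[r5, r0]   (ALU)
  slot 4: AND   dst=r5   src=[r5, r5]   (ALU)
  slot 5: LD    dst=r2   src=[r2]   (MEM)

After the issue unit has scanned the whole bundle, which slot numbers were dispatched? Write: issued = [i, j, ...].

issued = [0, 1, 3]

#0 MEM src=r0,r2 dispatched  <A:2 Mu:1 Ld:1 B:1 rd:6 wr:2>
#1 MUL src=r3,r5 dispatched  <A:2 Mu:0 Ld:1 B:1 rd:4 wr:1>
#2 MUL src=r0,r2 held:FU  <A:2 Mu:0 Ld:1 B:1 rd:4 wr:1>
#3 ALU src=r5,r0 dispatched  <A:1 Mu:0 Ld:1 B:1 rd:2 wr:0>
#4 ALU src=r5,r5 held:WR_PORT  <A:1 Mu:0 Ld:1 B:1 rd:2 wr:0>
#5 MEM src=r2 held:WR_PORT  <A:1 Mu:0 Ld:1 B:1 rd:2 wr:0>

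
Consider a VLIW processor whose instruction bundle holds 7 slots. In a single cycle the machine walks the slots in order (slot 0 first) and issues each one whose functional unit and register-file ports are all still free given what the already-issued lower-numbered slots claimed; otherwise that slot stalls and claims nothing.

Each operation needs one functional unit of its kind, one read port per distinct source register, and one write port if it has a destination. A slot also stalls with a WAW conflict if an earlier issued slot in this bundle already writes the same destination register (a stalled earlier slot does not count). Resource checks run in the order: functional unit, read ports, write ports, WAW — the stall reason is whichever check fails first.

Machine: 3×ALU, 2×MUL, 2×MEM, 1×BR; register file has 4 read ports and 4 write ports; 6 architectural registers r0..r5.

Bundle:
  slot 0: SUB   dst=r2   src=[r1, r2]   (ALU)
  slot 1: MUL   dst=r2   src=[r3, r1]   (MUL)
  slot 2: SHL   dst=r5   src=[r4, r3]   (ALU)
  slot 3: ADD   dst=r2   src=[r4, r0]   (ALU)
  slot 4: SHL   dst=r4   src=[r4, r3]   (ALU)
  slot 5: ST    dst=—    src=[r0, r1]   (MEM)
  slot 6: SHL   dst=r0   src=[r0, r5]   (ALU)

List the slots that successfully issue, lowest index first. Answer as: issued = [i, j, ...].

issued = [0, 2]

#0 ALU src=r1,r2 dispatched  <A:2 Mu:2 Ld:2 B:1 rd:2 wr:3>
#1 MUL src=r3,r1 held:WAW  <A:2 Mu:2 Ld:2 B:1 rd:2 wr:3>
#2 ALU src=r4,r3 dispatched  <A:1 Mu:2 Ld:2 B:1 rd:0 wr:2>
#3 ALU src=r4,r0 held:RD_PORT  <A:1 Mu:2 Ld:2 B:1 rd:0 wr:2>
#4 ALU src=r4,r3 held:RD_PORT  <A:1 Mu:2 Ld:2 B:1 rd:0 wr:2>
#5 MEM src=r0,r1 held:RD_PORT  <A:1 Mu:2 Ld:2 B:1 rd:0 wr:2>
#6 ALU src=r0,r5 held:RD_PORT  <A:1 Mu:2 Ld:2 B:1 rd:0 wr:2>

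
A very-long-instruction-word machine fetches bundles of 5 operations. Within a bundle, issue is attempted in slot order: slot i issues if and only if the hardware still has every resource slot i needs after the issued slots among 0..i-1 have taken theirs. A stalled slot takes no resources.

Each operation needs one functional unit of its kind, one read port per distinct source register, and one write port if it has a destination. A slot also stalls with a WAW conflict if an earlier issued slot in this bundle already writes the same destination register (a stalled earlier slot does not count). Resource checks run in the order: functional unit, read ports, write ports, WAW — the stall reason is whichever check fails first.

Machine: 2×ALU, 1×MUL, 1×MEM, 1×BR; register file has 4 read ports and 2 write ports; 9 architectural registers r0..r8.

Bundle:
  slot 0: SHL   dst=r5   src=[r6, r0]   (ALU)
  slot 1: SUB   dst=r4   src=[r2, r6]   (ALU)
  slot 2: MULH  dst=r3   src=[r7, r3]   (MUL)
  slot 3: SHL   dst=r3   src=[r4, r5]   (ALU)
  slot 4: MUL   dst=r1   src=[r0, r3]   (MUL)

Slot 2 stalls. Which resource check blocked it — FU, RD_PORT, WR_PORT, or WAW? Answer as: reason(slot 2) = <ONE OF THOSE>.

[0] ALU needs rd=2 wr=1: ok; after: ALU=1 MUL=1 MEM=1 BR=1, R=2, W=1
[1] ALU needs rd=2 wr=1: ok; after: ALU=0 MUL=1 MEM=1 BR=1, R=0, W=0
[2] MUL needs rd=2 wr=1: RD_PORT; after: ALU=0 MUL=1 MEM=1 BR=1, R=0, W=0
[3] ALU needs rd=2 wr=1: FU; after: ALU=0 MUL=1 MEM=1 BR=1, R=0, W=0
[4] MUL needs rd=2 wr=1: RD_PORT; after: ALU=0 MUL=1 MEM=1 BR=1, R=0, W=0

reason(slot 2) = RD_PORT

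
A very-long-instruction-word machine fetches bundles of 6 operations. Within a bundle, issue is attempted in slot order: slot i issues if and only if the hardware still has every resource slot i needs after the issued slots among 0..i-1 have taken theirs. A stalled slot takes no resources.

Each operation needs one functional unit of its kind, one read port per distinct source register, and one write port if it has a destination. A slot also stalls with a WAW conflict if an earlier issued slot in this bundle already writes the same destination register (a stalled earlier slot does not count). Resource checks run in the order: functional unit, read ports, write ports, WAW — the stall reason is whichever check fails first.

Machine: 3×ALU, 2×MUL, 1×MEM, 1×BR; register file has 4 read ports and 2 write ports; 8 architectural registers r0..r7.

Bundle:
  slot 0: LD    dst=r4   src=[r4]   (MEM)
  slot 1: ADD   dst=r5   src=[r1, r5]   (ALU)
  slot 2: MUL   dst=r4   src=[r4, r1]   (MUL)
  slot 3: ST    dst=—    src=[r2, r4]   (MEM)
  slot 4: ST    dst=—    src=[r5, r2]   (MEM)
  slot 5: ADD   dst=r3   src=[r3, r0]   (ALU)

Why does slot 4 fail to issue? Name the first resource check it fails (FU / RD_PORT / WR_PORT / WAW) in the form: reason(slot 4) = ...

slot 0 (MEM): ISSUE — free A3,Mu2,Ld0,B1 rp3 wp1
slot 1 (ALU): ISSUE — free A2,Mu2,Ld0,B1 rp1 wp0
slot 2 (MUL): stall RD_PORT — free A2,Mu2,Ld0,B1 rp1 wp0
slot 3 (MEM): stall FU — free A2,Mu2,Ld0,B1 rp1 wp0
slot 4 (MEM): stall FU — free A2,Mu2,Ld0,B1 rp1 wp0
slot 5 (ALU): stall RD_PORT — free A2,Mu2,Ld0,B1 rp1 wp0

reason(slot 4) = FU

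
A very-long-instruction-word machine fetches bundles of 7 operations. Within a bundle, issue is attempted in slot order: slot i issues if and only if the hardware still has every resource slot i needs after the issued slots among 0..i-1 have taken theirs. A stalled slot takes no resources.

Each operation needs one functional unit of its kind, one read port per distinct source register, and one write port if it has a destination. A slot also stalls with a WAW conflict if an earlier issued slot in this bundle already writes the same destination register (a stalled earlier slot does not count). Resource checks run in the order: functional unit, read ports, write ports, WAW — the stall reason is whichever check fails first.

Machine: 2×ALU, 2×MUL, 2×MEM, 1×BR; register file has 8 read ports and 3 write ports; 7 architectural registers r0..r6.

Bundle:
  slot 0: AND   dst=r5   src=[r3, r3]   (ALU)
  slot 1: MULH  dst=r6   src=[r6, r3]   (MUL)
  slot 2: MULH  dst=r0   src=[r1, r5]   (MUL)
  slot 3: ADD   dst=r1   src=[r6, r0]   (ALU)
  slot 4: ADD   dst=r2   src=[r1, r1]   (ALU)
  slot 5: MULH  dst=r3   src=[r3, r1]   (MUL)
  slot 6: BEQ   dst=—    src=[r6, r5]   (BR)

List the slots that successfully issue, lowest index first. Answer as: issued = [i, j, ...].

#0 ALU src=r3,r3 dispatched  <A:1 Mu:2 Ld:2 B:1 rd:7 wr:2>
#1 MUL src=r6,r3 dispatched  <A:1 Mu:1 Ld:2 B:1 rd:5 wr:1>
#2 MUL src=r1,r5 dispatched  <A:1 Mu:0 Ld:2 B:1 rd:3 wr:0>
#3 ALU src=r6,r0 held:WR_PORT  <A:1 Mu:0 Ld:2 B:1 rd:3 wr:0>
#4 ALU src=r1,r1 held:WR_PORT  <A:1 Mu:0 Ld:2 B:1 rd:3 wr:0>
#5 MUL src=r3,r1 held:FU  <A:1 Mu:0 Ld:2 B:1 rd:3 wr:0>
#6 BR src=r6,r5 dispatched  <A:1 Mu:0 Ld:2 B:0 rd:1 wr:0>

issued = [0, 1, 2, 6]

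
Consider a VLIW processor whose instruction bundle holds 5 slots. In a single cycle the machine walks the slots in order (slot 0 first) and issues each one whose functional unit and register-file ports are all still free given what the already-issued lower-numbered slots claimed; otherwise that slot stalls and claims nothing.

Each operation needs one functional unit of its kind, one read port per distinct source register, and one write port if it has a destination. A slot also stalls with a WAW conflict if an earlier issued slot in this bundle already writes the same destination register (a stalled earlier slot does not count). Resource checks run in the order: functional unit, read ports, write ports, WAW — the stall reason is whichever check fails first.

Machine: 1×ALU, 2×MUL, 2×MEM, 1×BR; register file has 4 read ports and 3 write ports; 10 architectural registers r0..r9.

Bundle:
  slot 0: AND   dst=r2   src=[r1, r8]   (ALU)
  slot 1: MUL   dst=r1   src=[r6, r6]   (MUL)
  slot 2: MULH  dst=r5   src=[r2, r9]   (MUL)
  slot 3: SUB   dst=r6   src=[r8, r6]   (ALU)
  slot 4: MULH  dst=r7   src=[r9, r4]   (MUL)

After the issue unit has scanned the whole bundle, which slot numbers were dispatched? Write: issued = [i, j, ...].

issued = [0, 1]

  0. ALU→r2 ⇒ go  {0A/2Mu/2Ld/1B | 2r 2w}
  1. MUL→r1 ⇒ go  {0A/1Mu/2Ld/1B | 1r 1w}
  2. MUL→r5 ⇒ no(RD_PORT)  {0A/1Mu/2Ld/1B | 1r 1w}
  3. ALU→r6 ⇒ no(FU)  {0A/1Mu/2Ld/1B | 1r 1w}
  4. MUL→r7 ⇒ no(RD_PORT)  {0A/1Mu/2Ld/1B | 1r 1w}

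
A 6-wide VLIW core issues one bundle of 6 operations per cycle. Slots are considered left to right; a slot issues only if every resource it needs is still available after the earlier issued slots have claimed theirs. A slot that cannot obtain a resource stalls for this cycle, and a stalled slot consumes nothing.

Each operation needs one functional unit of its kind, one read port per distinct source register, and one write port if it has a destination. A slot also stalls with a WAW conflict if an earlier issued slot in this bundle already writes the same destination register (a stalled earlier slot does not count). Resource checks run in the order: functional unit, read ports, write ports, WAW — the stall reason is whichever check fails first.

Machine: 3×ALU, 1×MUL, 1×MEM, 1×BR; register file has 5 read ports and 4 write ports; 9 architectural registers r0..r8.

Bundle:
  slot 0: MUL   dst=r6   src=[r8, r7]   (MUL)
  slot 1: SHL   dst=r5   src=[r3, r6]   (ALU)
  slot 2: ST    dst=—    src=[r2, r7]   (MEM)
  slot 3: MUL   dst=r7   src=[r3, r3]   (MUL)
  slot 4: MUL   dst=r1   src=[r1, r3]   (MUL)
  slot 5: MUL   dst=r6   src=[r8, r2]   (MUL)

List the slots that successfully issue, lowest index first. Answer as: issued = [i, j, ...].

issued = [0, 1]

  0. MUL→r6 ⇒ go  {3A/0Mu/1Ld/1B | 3r 3w}
  1. ALU→r5 ⇒ go  {2A/0Mu/1Ld/1B | 1r 2w}
  2. MEM ⇒ no(RD_PORT)  {2A/0Mu/1Ld/1B | 1r 2w}
  3. MUL→r7 ⇒ no(FU)  {2A/0Mu/1Ld/1B | 1r 2w}
  4. MUL→r1 ⇒ no(FU)  {2A/0Mu/1Ld/1B | 1r 2w}
  5. MUL→r6 ⇒ no(FU)  {2A/0Mu/1Ld/1B | 1r 2w}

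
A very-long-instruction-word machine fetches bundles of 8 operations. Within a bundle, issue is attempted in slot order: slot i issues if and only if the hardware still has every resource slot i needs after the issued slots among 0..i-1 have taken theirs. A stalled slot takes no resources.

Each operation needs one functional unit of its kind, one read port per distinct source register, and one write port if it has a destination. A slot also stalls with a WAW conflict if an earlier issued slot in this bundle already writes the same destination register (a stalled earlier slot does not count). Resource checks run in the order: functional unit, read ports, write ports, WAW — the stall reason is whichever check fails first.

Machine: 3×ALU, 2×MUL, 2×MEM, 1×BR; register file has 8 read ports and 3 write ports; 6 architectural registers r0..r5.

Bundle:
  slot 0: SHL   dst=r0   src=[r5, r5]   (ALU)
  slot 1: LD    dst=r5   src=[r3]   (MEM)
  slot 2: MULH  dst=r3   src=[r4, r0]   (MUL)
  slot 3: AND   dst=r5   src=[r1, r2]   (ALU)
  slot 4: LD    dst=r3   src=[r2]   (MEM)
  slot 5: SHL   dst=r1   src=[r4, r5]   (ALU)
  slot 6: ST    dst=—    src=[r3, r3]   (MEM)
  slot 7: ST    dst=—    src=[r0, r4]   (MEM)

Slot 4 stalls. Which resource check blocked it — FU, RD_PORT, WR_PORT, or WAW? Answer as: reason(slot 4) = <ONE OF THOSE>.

reason(slot 4) = WR_PORT

#0 ALU src=r5,r5 dispatched  <A:2 Mu:2 Ld:2 B:1 rd:7 wr:2>
#1 MEM src=r3 dispatched  <A:2 Mu:2 Ld:1 B:1 rd:6 wr:1>
#2 MUL src=r4,r0 dispatched  <A:2 Mu:1 Ld:1 B:1 rd:4 wr:0>
#3 ALU src=r1,r2 held:WR_PORT  <A:2 Mu:1 Ld:1 B:1 rd:4 wr:0>
#4 MEM src=r2 held:WR_PORT  <A:2 Mu:1 Ld:1 B:1 rd:4 wr:0>
#5 ALU src=r4,r5 held:WR_PORT  <A:2 Mu:1 Ld:1 B:1 rd:4 wr:0>
#6 MEM src=r3,r3 dispatched  <A:2 Mu:1 Ld:0 B:1 rd:3 wr:0>
#7 MEM src=r0,r4 held:FU  <A:2 Mu:1 Ld:0 B:1 rd:3 wr:0>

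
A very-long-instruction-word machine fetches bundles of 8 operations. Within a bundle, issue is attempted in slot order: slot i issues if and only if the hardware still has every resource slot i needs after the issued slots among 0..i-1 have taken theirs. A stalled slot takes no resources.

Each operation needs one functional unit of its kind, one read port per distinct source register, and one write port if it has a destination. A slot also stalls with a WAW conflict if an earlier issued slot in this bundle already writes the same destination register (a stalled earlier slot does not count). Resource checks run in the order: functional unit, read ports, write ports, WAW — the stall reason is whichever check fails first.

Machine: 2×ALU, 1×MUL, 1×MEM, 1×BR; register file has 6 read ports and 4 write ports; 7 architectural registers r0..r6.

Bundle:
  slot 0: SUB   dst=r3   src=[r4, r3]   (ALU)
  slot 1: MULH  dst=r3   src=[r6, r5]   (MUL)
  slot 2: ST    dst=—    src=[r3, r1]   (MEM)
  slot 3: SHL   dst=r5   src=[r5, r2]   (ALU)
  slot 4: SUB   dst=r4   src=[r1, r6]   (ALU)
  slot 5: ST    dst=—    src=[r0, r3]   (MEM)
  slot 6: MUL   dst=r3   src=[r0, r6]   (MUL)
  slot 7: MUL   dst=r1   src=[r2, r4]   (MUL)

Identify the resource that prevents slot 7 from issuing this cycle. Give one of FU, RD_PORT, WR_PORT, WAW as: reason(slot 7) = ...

slot 0 (ALU): ISSUE — free A1,Mu1,Ld1,B1 rp4 wp3
slot 1 (MUL): stall WAW — free A1,Mu1,Ld1,B1 rp4 wp3
slot 2 (MEM): ISSUE — free A1,Mu1,Ld0,B1 rp2 wp3
slot 3 (ALU): ISSUE — free A0,Mu1,Ld0,B1 rp0 wp2
slot 4 (ALU): stall FU — free A0,Mu1,Ld0,B1 rp0 wp2
slot 5 (MEM): stall FU — free A0,Mu1,Ld0,B1 rp0 wp2
slot 6 (MUL): stall RD_PORT — free A0,Mu1,Ld0,B1 rp0 wp2
slot 7 (MUL): stall RD_PORT — free A0,Mu1,Ld0,B1 rp0 wp2

reason(slot 7) = RD_PORT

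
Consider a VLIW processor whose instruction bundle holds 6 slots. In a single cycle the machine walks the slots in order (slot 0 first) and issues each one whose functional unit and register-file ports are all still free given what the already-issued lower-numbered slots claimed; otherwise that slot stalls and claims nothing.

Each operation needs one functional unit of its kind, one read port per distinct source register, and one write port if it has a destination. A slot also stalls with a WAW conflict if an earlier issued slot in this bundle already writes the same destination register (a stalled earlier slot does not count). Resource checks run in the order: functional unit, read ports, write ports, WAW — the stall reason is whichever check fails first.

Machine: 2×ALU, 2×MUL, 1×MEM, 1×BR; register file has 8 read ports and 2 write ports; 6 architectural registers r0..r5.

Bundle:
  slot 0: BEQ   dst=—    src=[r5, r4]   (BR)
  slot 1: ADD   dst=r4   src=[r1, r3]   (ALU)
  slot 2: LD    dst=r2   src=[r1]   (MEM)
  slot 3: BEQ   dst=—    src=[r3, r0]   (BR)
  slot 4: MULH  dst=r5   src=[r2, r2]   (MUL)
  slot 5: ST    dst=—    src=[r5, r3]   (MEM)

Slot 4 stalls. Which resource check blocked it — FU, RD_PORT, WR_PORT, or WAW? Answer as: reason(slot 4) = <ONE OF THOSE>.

reason(slot 4) = WR_PORT

(0) want 1×BR +2rd +0wr — yes → AL2|MU2|ME1|BR0|rd6|wr2
(1) want 1×ALU +2rd +1wr — yes → AL1|MU2|ME1|BR0|rd4|wr1
(2) want 1×MEM +1rd +1wr — yes → AL1|MU2|ME0|BR0|rd3|wr0
(3) want 1×BR +2rd +0wr — FU → AL1|MU2|ME0|BR0|rd3|wr0
(4) want 1×MUL +1rd +1wr — WR_PORT → AL1|MU2|ME0|BR0|rd3|wr0
(5) want 1×MEM +2rd +0wr — FU → AL1|MU2|ME0|BR0|rd3|wr0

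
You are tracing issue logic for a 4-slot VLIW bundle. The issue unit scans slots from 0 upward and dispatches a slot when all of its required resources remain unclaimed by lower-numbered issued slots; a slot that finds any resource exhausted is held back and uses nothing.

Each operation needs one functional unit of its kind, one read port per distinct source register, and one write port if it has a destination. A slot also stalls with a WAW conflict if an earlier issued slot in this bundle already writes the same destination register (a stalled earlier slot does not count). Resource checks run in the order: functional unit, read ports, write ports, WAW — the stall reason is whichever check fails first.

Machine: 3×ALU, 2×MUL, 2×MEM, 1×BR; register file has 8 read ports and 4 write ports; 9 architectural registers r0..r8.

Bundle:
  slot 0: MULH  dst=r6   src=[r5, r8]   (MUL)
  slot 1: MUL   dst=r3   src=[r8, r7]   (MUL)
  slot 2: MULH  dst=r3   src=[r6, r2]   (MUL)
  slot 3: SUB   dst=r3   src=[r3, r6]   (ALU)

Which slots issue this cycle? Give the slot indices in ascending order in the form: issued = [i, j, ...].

(0) want 1×MUL +2rd +1wr — yes → AL3|MU1|ME2|BR1|rd6|wr3
(1) want 1×MUL +2rd +1wr — yes → AL3|MU0|ME2|BR1|rd4|wr2
(2) want 1×MUL +2rd +1wr — FU → AL3|MU0|ME2|BR1|rd4|wr2
(3) want 1×ALU +2rd +1wr — WAW → AL3|MU0|ME2|BR1|rd4|wr2

issued = [0, 1]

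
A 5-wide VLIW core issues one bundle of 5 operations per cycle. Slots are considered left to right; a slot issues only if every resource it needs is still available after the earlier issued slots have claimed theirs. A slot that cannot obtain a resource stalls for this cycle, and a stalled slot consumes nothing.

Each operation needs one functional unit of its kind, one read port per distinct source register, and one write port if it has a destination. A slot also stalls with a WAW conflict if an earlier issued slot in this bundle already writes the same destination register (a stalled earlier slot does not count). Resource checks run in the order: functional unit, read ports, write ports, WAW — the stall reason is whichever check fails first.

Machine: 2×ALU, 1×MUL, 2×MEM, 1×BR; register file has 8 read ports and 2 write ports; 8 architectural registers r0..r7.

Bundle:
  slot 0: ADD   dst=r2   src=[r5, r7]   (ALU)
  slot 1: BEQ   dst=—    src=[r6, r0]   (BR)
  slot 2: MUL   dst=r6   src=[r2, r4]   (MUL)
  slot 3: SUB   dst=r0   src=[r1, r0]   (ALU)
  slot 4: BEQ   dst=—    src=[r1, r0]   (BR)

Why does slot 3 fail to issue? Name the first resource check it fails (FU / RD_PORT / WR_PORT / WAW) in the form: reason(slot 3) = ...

  0. ALU→r2 ⇒ go  {1A/1Mu/2Ld/1B | 6r 1w}
  1. BR ⇒ go  {1A/1Mu/2Ld/0B | 4r 1w}
  2. MUL→r6 ⇒ go  {1A/0Mu/2Ld/0B | 2r 0w}
  3. ALU→r0 ⇒ no(WR_PORT)  {1A/0Mu/2Ld/0B | 2r 0w}
  4. BR ⇒ no(FU)  {1A/0Mu/2Ld/0B | 2r 0w}

reason(slot 3) = WR_PORT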